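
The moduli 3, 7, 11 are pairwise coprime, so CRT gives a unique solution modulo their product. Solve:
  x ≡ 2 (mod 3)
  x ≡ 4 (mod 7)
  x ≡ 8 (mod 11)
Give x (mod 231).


Moduli 3, 7, 11 are pairwise coprime; by CRT there is a unique solution modulo M = 3 · 7 · 11 = 231.
Solve pairwise, accumulating the modulus:
  Start with x ≡ 2 (mod 3).
  Combine with x ≡ 4 (mod 7): since gcd(3, 7) = 1, we get a unique residue mod 21.
    Write x = 2 + 3·t and substitute into x ≡ 4 (mod 7): 3·t ≡ 4 − 2 = 2 (mod 7).
    The inverse of 3 mod 7 is 5 (since 3·5 = 15 = 2·7 + 1), so t ≡ 5·2 = 10 ≡ 3 (mod 7).
    Then x = 2 + 3·3 = 11, valid modulo lcm(3, 7) = 21: x ≡ 11 (mod 21).
  Combine with x ≡ 8 (mod 11): since gcd(21, 11) = 1, we get a unique residue mod 231.
    Write x = 11 + 21·t and substitute into x ≡ 8 (mod 11): 21·t ≡ 8 − 11 = -3 (mod 11).
    Reduce coefficients mod 11: 10·t ≡ 8 (mod 11).
    The inverse of 10 mod 11 is 10 (since 10·10 = 100 = 9·11 + 1), so t ≡ 10·8 = 80 ≡ 3 (mod 11).
    Then x = 11 + 21·3 = 74, valid modulo lcm(21, 11) = 231: x ≡ 74 (mod 231).
Verify: 74 mod 3 = 2 ✓, 74 mod 7 = 4 ✓, 74 mod 11 = 8 ✓.

x ≡ 74 (mod 231).


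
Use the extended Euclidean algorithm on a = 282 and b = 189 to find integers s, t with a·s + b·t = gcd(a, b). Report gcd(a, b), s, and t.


Euclidean algorithm on (282, 189) — divide until remainder is 0:
  282 = 1 · 189 + 93
  189 = 2 · 93 + 3
  93 = 31 · 3 + 0
gcd(282, 189) = 3.
Track Bezout coefficients alongside the remainders: start with r₀ = 282 = a·1 + b·0 (s = 1, t = 0) and r₁ = 189 = a·0 + b·1 (s = 0, t = 1); each new remainder r_{k+1} = r_{k-1} − q_k·r_k inherits s_{k+1} = s_{k-1} − q_k·s_k, t_{k+1} = t_{k-1} − q_k·t_k, so r_k = a·s_k + b·t_k at every step:
  q = 1: r = 93, s = 1 − 1·0 = 1, t = 0 − 1·1 = -1  (check: 282·1 + 189·(-1) = 93)
  q = 2: r = 3, s = 0 − 2·1 = -2, t = 1 − 2·(-1) = 3  (check: 282·(-2) + 189·3 = 3)
The row with r = 3 (the gcd) gives the Bezout coefficients s = -2, t = 3.
Result: 282 · (-2) + 189 · (3) = 3.

gcd(282, 189) = 3; s = -2, t = 3 (check: 282·(-2) + 189·3 = 3).


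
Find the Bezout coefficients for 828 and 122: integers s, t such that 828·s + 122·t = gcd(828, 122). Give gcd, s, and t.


Euclidean algorithm on (828, 122) — divide until remainder is 0:
  828 = 6 · 122 + 96
  122 = 1 · 96 + 26
  96 = 3 · 26 + 18
  26 = 1 · 18 + 8
  18 = 2 · 8 + 2
  8 = 4 · 2 + 0
gcd(828, 122) = 2.
Track Bezout coefficients alongside the remainders: start with r₀ = 828 = a·1 + b·0 (s = 1, t = 0) and r₁ = 122 = a·0 + b·1 (s = 0, t = 1); each new remainder r_{k+1} = r_{k-1} − q_k·r_k inherits s_{k+1} = s_{k-1} − q_k·s_k, t_{k+1} = t_{k-1} − q_k·t_k, so r_k = a·s_k + b·t_k at every step:
  q = 6: r = 96, s = 1 − 6·0 = 1, t = 0 − 6·1 = -6  (check: 828·1 + 122·(-6) = 96)
  q = 1: r = 26, s = 0 − 1·1 = -1, t = 1 − 1·(-6) = 7  (check: 828·(-1) + 122·7 = 26)
  q = 3: r = 18, s = 1 − 3·(-1) = 4, t = -6 − 3·7 = -27  (check: 828·4 + 122·(-27) = 18)
  q = 1: r = 8, s = -1 − 1·4 = -5, t = 7 − 1·(-27) = 34  (check: 828·(-5) + 122·34 = 8)
  q = 2: r = 2, s = 4 − 2·(-5) = 14, t = -27 − 2·34 = -95  (check: 828·14 + 122·(-95) = 2)
The row with r = 2 (the gcd) gives the Bezout coefficients s = 14, t = -95.
Result: 828 · (14) + 122 · (-95) = 2.

gcd(828, 122) = 2; s = 14, t = -95 (check: 828·14 + 122·(-95) = 2).


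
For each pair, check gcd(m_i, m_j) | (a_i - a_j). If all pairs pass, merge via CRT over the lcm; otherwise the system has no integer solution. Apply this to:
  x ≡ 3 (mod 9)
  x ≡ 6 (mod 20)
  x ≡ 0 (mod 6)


Moduli 9, 20, 6 are not pairwise coprime, so CRT works modulo lcm(m_i) when all pairwise compatibility conditions hold.
Pairwise compatibility: gcd(m_i, m_j) must divide a_i - a_j for every pair.
Merge one congruence at a time:
  Start: x ≡ 3 (mod 9).
  Combine with x ≡ 6 (mod 20): gcd(9, 20) = 1; 6 - 3 = 3, which IS divisible by 1, so compatible.
    Write x = 3 + 9·t and substitute into x ≡ 6 (mod 20): 9·t ≡ 6 − 3 = 3 (mod 20).
    The inverse of 9 mod 20 is 9 (since 9·9 = 81 = 4·20 + 1), so t ≡ 9·3 = 27 ≡ 7 (mod 20).
    Then x = 3 + 9·7 = 66, valid modulo lcm(9, 20) = 180: x ≡ 66 (mod 180).
  Combine with x ≡ 0 (mod 6): gcd(180, 6) = 6; 0 - 66 = -66, which IS divisible by 6, so compatible.
    Write x = 66 + 180·t and substitute into x ≡ 0 (mod 6): 180·t ≡ 0 − 66 = -66 (mod 6).
    Divide the congruence (and modulus) by g = 6: 30·t ≡ -11 (mod 1).
    Modulo 1 every t works; take t = 0.
    Then x = 66 + 180·0 = 66, valid modulo lcm(180, 6) = 180: x ≡ 66 (mod 180).
Verify: 66 mod 9 = 3, 66 mod 20 = 6, 66 mod 6 = 0.

x ≡ 66 (mod 180).


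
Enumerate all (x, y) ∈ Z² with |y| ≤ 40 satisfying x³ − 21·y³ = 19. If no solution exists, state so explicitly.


The equation is x³ - 21y³ = 19. For fixed y, x³ = 21·y³ + 19, so a solution requires the RHS to be a perfect cube.
Strategy: iterate y from -40 to 40, compute RHS = 21·y³ + 19, and check whether it is a (positive or negative) perfect cube.
Check small values of y:
  y = 0: RHS = 19 is not a perfect cube.
  y = 1: RHS = 40 is not a perfect cube.
  y = -1: RHS = -2 is not a perfect cube.
  y = 2: RHS = 187 is not a perfect cube.
  y = -2: RHS = -149 is not a perfect cube.
  y = 3: RHS = 586 is not a perfect cube.
  y = -3: RHS = -548 is not a perfect cube.
Continuing the search up to |y| = 40 finds no solutions either.
No (x, y) in the scanned range satisfies the equation.

No integer solutions with |y| ≤ 40.


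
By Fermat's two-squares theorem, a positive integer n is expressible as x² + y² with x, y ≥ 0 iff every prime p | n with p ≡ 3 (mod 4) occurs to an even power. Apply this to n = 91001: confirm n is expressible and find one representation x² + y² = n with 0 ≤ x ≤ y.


Step 1: Factor n = 91001 = 17 · 53 · 101.
Step 2: Check the mod-4 condition on each prime factor: 17 ≡ 1 (mod 4), exponent 1; 53 ≡ 1 (mod 4), exponent 1; 101 ≡ 1 (mod 4), exponent 1.
All primes ≡ 3 (mod 4) appear to even exponent (or don't appear), so by the two-squares theorem n IS expressible as a sum of two squares.
Step 3: Build a representation. Here n = 17 · 53 · 101 is a product of primes ≡ 1 (mod 4). Each prime p ≡ 1 (mod 4) is itself a sum of two squares; find a² by testing p − a² for a perfect square:
  17: 17 − 1² = 16 = 4² ⇒ 17 = 1² + 4².
  53: 53 − 1² = 52, 53 − 2² = 49 = 7² ⇒ 53 = 2² + 7².
  101: 101 − 1² = 100 = 10² ⇒ 101 = 1² + 10².
  Combine using the Brahmagupta–Fibonacci identity (a² + b²)(c² + d²) = (ac − bd)² + (ad + bc)² = (ac + bd)² + (ad − bc)²:
  17 · 53 = 901: from (1² + 4²)(2² + 7²), take (1·2 − 4·7, 1·7 + 4·2) = (2 − 28, 7 + 8) = (-26, 15); dropping signs (only squares matter) gives (26, 15); check 26² + 15² = 676 + 225 = 901 ✓.
  901 · 101 = 91001: from (26² + 15²)(1² + 10²), take (26·1 − 15·10, 26·10 + 15·1) = (26 − 150, 260 + 15) = (-124, 275); dropping signs (only squares matter) gives (124, 275); check 124² + 275² = 15376 + 75625 = 91001 ✓.
Step 4: Order so x ≤ y and verify: 124² + 275² = 15376 + 75625 = 91001 = n. ✓

n = 91001 = 124² + 275² (one valid representation with x ≤ y).


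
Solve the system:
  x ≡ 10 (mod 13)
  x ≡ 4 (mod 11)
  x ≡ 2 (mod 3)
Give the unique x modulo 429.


Moduli 13, 11, 3 are pairwise coprime; by CRT there is a unique solution modulo M = 13 · 11 · 3 = 429.
Solve pairwise, accumulating the modulus:
  Start with x ≡ 10 (mod 13).
  Combine with x ≡ 4 (mod 11): since gcd(13, 11) = 1, we get a unique residue mod 143.
    Write x = 10 + 13·t and substitute into x ≡ 4 (mod 11): 13·t ≡ 4 − 10 = -6 (mod 11).
    Reduce coefficients mod 11: 2·t ≡ 5 (mod 11).
    The inverse of 2 mod 11 is 6 (since 2·6 = 12 = 1·11 + 1), so t ≡ 6·5 = 30 ≡ 8 (mod 11).
    Then x = 10 + 13·8 = 114, valid modulo lcm(13, 11) = 143: x ≡ 114 (mod 143).
  Combine with x ≡ 2 (mod 3): since gcd(143, 3) = 1, we get a unique residue mod 429.
    Write x = 114 + 143·t and substitute into x ≡ 2 (mod 3): 143·t ≡ 2 − 114 = -112 (mod 3).
    Reduce coefficients mod 3: 2·t ≡ 2 (mod 3).
    The inverse of 2 mod 3 is 2 (since 2·2 = 4 = 1·3 + 1), so t ≡ 2·2 = 4 ≡ 1 (mod 3).
    Then x = 114 + 143·1 = 257, valid modulo lcm(143, 3) = 429: x ≡ 257 (mod 429).
Verify: 257 mod 13 = 10 ✓, 257 mod 11 = 4 ✓, 257 mod 3 = 2 ✓.

x ≡ 257 (mod 429).


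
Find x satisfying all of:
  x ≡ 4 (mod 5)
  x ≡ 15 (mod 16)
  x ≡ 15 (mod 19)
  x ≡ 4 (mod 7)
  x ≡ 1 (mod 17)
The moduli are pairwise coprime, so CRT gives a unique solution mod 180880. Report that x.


Product of moduli M = 5 · 16 · 19 · 7 · 17 = 180880.
Merge one congruence at a time:
  Start: x ≡ 4 (mod 5).
  Combine with x ≡ 15 (mod 16); new modulus lcm = 80.
    Write x = 4 + 5·t and substitute into x ≡ 15 (mod 16): 5·t ≡ 15 − 4 = 11 (mod 16).
    The inverse of 5 mod 16 is 13 (since 5·13 = 65 = 4·16 + 1), so t ≡ 13·11 = 143 ≡ 15 (mod 16).
    Then x = 4 + 5·15 = 79, valid modulo lcm(5, 16) = 80: x ≡ 79 (mod 80).
  Combine with x ≡ 15 (mod 19); new modulus lcm = 1520.
    Write x = 79 + 80·t and substitute into x ≡ 15 (mod 19): 80·t ≡ 15 − 79 = -64 (mod 19).
    Reduce coefficients mod 19: 4·t ≡ 12 (mod 19).
    The inverse of 4 mod 19 is 5 (since 4·5 = 20 = 1·19 + 1), so t ≡ 5·12 = 60 ≡ 3 (mod 19).
    Then x = 79 + 80·3 = 319, valid modulo lcm(80, 19) = 1520: x ≡ 319 (mod 1520).
  Combine with x ≡ 4 (mod 7); new modulus lcm = 10640.
    Write x = 319 + 1520·t and substitute into x ≡ 4 (mod 7): 1520·t ≡ 4 − 319 = -315 (mod 7).
    Reduce coefficients mod 7: 1·t ≡ 0 (mod 7).
    So t ≡ 0 (mod 7).
    Then x = 319 + 1520·0 = 319, valid modulo lcm(1520, 7) = 10640: x ≡ 319 (mod 10640).
  Combine with x ≡ 1 (mod 17); new modulus lcm = 180880.
    Write x = 319 + 10640·t and substitute into x ≡ 1 (mod 17): 10640·t ≡ 1 − 319 = -318 (mod 17).
    Reduce coefficients mod 17: 15·t ≡ 5 (mod 17).
    The inverse of 15 mod 17 is 8 (since 15·8 = 120 = 7·17 + 1), so t ≡ 8·5 = 40 ≡ 6 (mod 17).
    Then x = 319 + 10640·6 = 64159, valid modulo lcm(10640, 17) = 180880: x ≡ 64159 (mod 180880).
Verify against each original: 64159 mod 5 = 4, 64159 mod 16 = 15, 64159 mod 19 = 15, 64159 mod 7 = 4, 64159 mod 17 = 1.

x ≡ 64159 (mod 180880).


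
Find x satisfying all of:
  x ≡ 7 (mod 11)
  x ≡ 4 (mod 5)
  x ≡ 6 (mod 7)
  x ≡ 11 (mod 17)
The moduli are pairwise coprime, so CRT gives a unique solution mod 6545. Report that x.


Product of moduli M = 11 · 5 · 7 · 17 = 6545.
Merge one congruence at a time:
  Start: x ≡ 7 (mod 11).
  Combine with x ≡ 4 (mod 5); new modulus lcm = 55.
    Write x = 7 + 11·t and substitute into x ≡ 4 (mod 5): 11·t ≡ 4 − 7 = -3 (mod 5).
    Reduce coefficients mod 5: 1·t ≡ 2 (mod 5).
    So t ≡ 2 (mod 5).
    Then x = 7 + 11·2 = 29, valid modulo lcm(11, 5) = 55: x ≡ 29 (mod 55).
  Combine with x ≡ 6 (mod 7); new modulus lcm = 385.
    Write x = 29 + 55·t and substitute into x ≡ 6 (mod 7): 55·t ≡ 6 − 29 = -23 (mod 7).
    Reduce coefficients mod 7: 6·t ≡ 5 (mod 7).
    The inverse of 6 mod 7 is 6 (since 6·6 = 36 = 5·7 + 1), so t ≡ 6·5 = 30 ≡ 2 (mod 7).
    Then x = 29 + 55·2 = 139, valid modulo lcm(55, 7) = 385: x ≡ 139 (mod 385).
  Combine with x ≡ 11 (mod 17); new modulus lcm = 6545.
    Write x = 139 + 385·t and substitute into x ≡ 11 (mod 17): 385·t ≡ 11 − 139 = -128 (mod 17).
    Reduce coefficients mod 17: 11·t ≡ 8 (mod 17).
    The inverse of 11 mod 17 is 14 (since 11·14 = 154 = 9·17 + 1), so t ≡ 14·8 = 112 ≡ 10 (mod 17).
    Then x = 139 + 385·10 = 3989, valid modulo lcm(385, 17) = 6545: x ≡ 3989 (mod 6545).
Verify against each original: 3989 mod 11 = 7, 3989 mod 5 = 4, 3989 mod 7 = 6, 3989 mod 17 = 11.

x ≡ 3989 (mod 6545).


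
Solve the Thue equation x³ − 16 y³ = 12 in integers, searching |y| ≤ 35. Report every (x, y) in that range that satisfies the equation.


The equation is x³ - 16y³ = 12. For fixed y, x³ = 16·y³ + 12, so a solution requires the RHS to be a perfect cube.
Strategy: iterate y from -35 to 35, compute RHS = 16·y³ + 12, and check whether it is a (positive or negative) perfect cube.
Check small values of y:
  y = 0: RHS = 12 is not a perfect cube.
  y = 1: RHS = 28 is not a perfect cube.
  y = -1: RHS = -4 is not a perfect cube.
  y = 2: RHS = 140 is not a perfect cube.
  y = -2: RHS = -116 is not a perfect cube.
  y = 3: RHS = 444 is not a perfect cube.
  y = -3: RHS = -420 is not a perfect cube.
Continuing the search up to |y| = 35 finds no solutions either.
No (x, y) in the scanned range satisfies the equation.

No integer solutions with |y| ≤ 35.


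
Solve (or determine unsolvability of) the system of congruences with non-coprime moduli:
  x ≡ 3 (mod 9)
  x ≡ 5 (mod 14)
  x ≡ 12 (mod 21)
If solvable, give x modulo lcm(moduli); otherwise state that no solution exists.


Moduli 9, 14, 21 are not pairwise coprime, so CRT works modulo lcm(m_i) when all pairwise compatibility conditions hold.
Pairwise compatibility: gcd(m_i, m_j) must divide a_i - a_j for every pair.
Merge one congruence at a time:
  Start: x ≡ 3 (mod 9).
  Combine with x ≡ 5 (mod 14): gcd(9, 14) = 1; 5 - 3 = 2, which IS divisible by 1, so compatible.
    Write x = 3 + 9·t and substitute into x ≡ 5 (mod 14): 9·t ≡ 5 − 3 = 2 (mod 14).
    The inverse of 9 mod 14 is 11 (since 9·11 = 99 = 7·14 + 1), so t ≡ 11·2 = 22 ≡ 8 (mod 14).
    Then x = 3 + 9·8 = 75, valid modulo lcm(9, 14) = 126: x ≡ 75 (mod 126).
  Combine with x ≡ 12 (mod 21): gcd(126, 21) = 21; 12 - 75 = -63, which IS divisible by 21, so compatible.
    Write x = 75 + 126·t and substitute into x ≡ 12 (mod 21): 126·t ≡ 12 − 75 = -63 (mod 21).
    Divide the congruence (and modulus) by g = 21: 6·t ≡ -3 (mod 1).
    Modulo 1 every t works; take t = 0.
    Then x = 75 + 126·0 = 75, valid modulo lcm(126, 21) = 126: x ≡ 75 (mod 126).
Verify: 75 mod 9 = 3, 75 mod 14 = 5, 75 mod 21 = 12.

x ≡ 75 (mod 126).


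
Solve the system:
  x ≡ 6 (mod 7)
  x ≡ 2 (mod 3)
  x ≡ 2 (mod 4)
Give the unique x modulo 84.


Moduli 7, 3, 4 are pairwise coprime; by CRT there is a unique solution modulo M = 7 · 3 · 4 = 84.
Solve pairwise, accumulating the modulus:
  Start with x ≡ 6 (mod 7).
  Combine with x ≡ 2 (mod 3): since gcd(7, 3) = 1, we get a unique residue mod 21.
    Write x = 6 + 7·t and substitute into x ≡ 2 (mod 3): 7·t ≡ 2 − 6 = -4 (mod 3).
    Reduce coefficients mod 3: 1·t ≡ 2 (mod 3).
    So t ≡ 2 (mod 3).
    Then x = 6 + 7·2 = 20, valid modulo lcm(7, 3) = 21: x ≡ 20 (mod 21).
  Combine with x ≡ 2 (mod 4): since gcd(21, 4) = 1, we get a unique residue mod 84.
    Write x = 20 + 21·t and substitute into x ≡ 2 (mod 4): 21·t ≡ 2 − 20 = -18 (mod 4).
    Reduce coefficients mod 4: 1·t ≡ 2 (mod 4).
    So t ≡ 2 (mod 4).
    Then x = 20 + 21·2 = 62, valid modulo lcm(21, 4) = 84: x ≡ 62 (mod 84).
Verify: 62 mod 7 = 6 ✓, 62 mod 3 = 2 ✓, 62 mod 4 = 2 ✓.

x ≡ 62 (mod 84).


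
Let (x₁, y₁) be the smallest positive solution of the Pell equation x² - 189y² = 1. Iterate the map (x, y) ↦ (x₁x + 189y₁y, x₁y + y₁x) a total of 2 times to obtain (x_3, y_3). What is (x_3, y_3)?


Step 1: Find the fundamental solution (x₁, y₁) of x² - 189y² = 1.
  Expand √189 as a continued fraction. a₀ = ⌊√189⌋ = 13; iterate m_{k+1} = d_k·a_k − m_k, d_{k+1} = (189 − m_{k+1}²)/d_k, a_{k+1} = ⌊(a₀ + m_{k+1})/d_{k+1}⌋ (starting m₀ = 0, d₀ = 1), with convergents p_k = a_k·p_{k-1} + p_{k-2}, q_k = a_k·q_{k-1} + q_{k-2} (p₋₁ = 1, q₋₁ = 0):
  k = 0: a₀ = 13; p₀/q₀ = 13/1; p₀² − 189·q₀² = 169 − 189 = -20.
  k = 1: m = 13, d = 20, a = ⌊(13 + 13)/20⌋ = 1; p/q = (1·13 + 1)/(1·1 + 0) = 14/1; p² − 189·q² = 196 − 189 = 7.
  k = 2: m = 7, d = 7, a = ⌊(13 + 7)/7⌋ = 2; p/q = (2·14 + 13)/(2·1 + 1) = 41/3; p² − 189·q² = 1681 − 1701 = -20.
  k = 3: m = 7, d = 20, a = ⌊(13 + 7)/20⌋ = 1; p/q = (1·41 + 14)/(1·3 + 1) = 55/4; p² − 189·q² = 3025 − 3024 = 1.
  The first convergent with p² − 189·q² = 1 gives the fundamental solution (x₁, y₁) = (55, 4).
Step 2: Apply the recurrence (x_{n+1}, y_{n+1}) = (x₁x_n + 189y₁y_n, x₁y_n + y₁x_n) repeatedly.
  From (x_1, y_1) = (55, 4): x_2 = 55·55 + 189·4·4 = 6049; y_2 = 55·4 + 4·55 = 440.
  From (x_2, y_2) = (6049, 440): x_3 = 55·6049 + 189·4·440 = 665335; y_3 = 55·440 + 4·6049 = 48396.
Step 3: Verify x_3² - 189·y_3² = 442670662225 - 442670662224 = 1 (should be 1). ✓

(x_1, y_1) = (55, 4); (x_3, y_3) = (665335, 48396).


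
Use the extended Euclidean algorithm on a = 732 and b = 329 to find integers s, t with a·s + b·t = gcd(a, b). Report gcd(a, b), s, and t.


Euclidean algorithm on (732, 329) — divide until remainder is 0:
  732 = 2 · 329 + 74
  329 = 4 · 74 + 33
  74 = 2 · 33 + 8
  33 = 4 · 8 + 1
  8 = 8 · 1 + 0
gcd(732, 329) = 1.
Track Bezout coefficients alongside the remainders: start with r₀ = 732 = a·1 + b·0 (s = 1, t = 0) and r₁ = 329 = a·0 + b·1 (s = 0, t = 1); each new remainder r_{k+1} = r_{k-1} − q_k·r_k inherits s_{k+1} = s_{k-1} − q_k·s_k, t_{k+1} = t_{k-1} − q_k·t_k, so r_k = a·s_k + b·t_k at every step:
  q = 2: r = 74, s = 1 − 2·0 = 1, t = 0 − 2·1 = -2  (check: 732·1 + 329·(-2) = 74)
  q = 4: r = 33, s = 0 − 4·1 = -4, t = 1 − 4·(-2) = 9  (check: 732·(-4) + 329·9 = 33)
  q = 2: r = 8, s = 1 − 2·(-4) = 9, t = -2 − 2·9 = -20  (check: 732·9 + 329·(-20) = 8)
  q = 4: r = 1, s = -4 − 4·9 = -40, t = 9 − 4·(-20) = 89  (check: 732·(-40) + 329·89 = 1)
The row with r = 1 (the gcd) gives the Bezout coefficients s = -40, t = 89.
Result: 732 · (-40) + 329 · (89) = 1.

gcd(732, 329) = 1; s = -40, t = 89 (check: 732·(-40) + 329·89 = 1).


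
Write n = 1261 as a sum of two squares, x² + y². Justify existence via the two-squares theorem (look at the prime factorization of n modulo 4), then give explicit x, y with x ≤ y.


Step 1: Factor n = 1261 = 13 · 97.
Step 2: Check the mod-4 condition on each prime factor: 13 ≡ 1 (mod 4), exponent 1; 97 ≡ 1 (mod 4), exponent 1.
All primes ≡ 3 (mod 4) appear to even exponent (or don't appear), so by the two-squares theorem n IS expressible as a sum of two squares.
Step 3: Build a representation. Here n = 13 · 97 is a product of primes ≡ 1 (mod 4). Each prime p ≡ 1 (mod 4) is itself a sum of two squares; find a² by testing p − a² for a perfect square:
  13: 13 − 1² = 12, 13 − 2² = 9 = 3² ⇒ 13 = 2² + 3².
  97: 97 − 1² = 96, 97 − 2² = 93, 97 − 3² = 88, 97 − 4² = 81 = 9² ⇒ 97 = 4² + 9².
  Combine using the Brahmagupta–Fibonacci identity (a² + b²)(c² + d²) = (ac − bd)² + (ad + bc)² = (ac + bd)² + (ad − bc)²:
  13 · 97 = 1261: from (2² + 3²)(4² + 9²), take (2·4 − 3·9, 2·9 + 3·4) = (8 − 27, 18 + 12) = (-19, 30); dropping signs (only squares matter) gives (19, 30); check 19² + 30² = 361 + 900 = 1261 ✓.
Step 4: Order so x ≤ y and verify: 19² + 30² = 361 + 900 = 1261 = n. ✓

n = 1261 = 19² + 30² (one valid representation with x ≤ y).


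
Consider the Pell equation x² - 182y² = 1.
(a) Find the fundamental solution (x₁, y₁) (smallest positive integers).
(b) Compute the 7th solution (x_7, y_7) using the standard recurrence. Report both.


Step 1: Find the fundamental solution (x₁, y₁) of x² - 182y² = 1.
  Expand √182 as a continued fraction. a₀ = ⌊√182⌋ = 13; iterate m_{k+1} = d_k·a_k − m_k, d_{k+1} = (182 − m_{k+1}²)/d_k, a_{k+1} = ⌊(a₀ + m_{k+1})/d_{k+1}⌋ (starting m₀ = 0, d₀ = 1), with convergents p_k = a_k·p_{k-1} + p_{k-2}, q_k = a_k·q_{k-1} + q_{k-2} (p₋₁ = 1, q₋₁ = 0):
  k = 0: a₀ = 13; p₀/q₀ = 13/1; p₀² − 182·q₀² = 169 − 182 = -13.
  k = 1: m = 13, d = 13, a = ⌊(13 + 13)/13⌋ = 2; p/q = (2·13 + 1)/(2·1 + 0) = 27/2; p² − 182·q² = 729 − 728 = 1.
  The first convergent with p² − 182·q² = 1 gives the fundamental solution (x₁, y₁) = (27, 2).
Step 2: Apply the recurrence (x_{n+1}, y_{n+1}) = (x₁x_n + 182y₁y_n, x₁y_n + y₁x_n) repeatedly.
  From (x_1, y_1) = (27, 2): x_2 = 27·27 + 182·2·2 = 1457; y_2 = 27·2 + 2·27 = 108.
  From (x_2, y_2) = (1457, 108): x_3 = 27·1457 + 182·2·108 = 78651; y_3 = 27·108 + 2·1457 = 5830.
  From (x_3, y_3) = (78651, 5830): x_4 = 27·78651 + 182·2·5830 = 4245697; y_4 = 27·5830 + 2·78651 = 314712.
  From (x_4, y_4) = (4245697, 314712): x_5 = 27·4245697 + 182·2·314712 = 229188987; y_5 = 27·314712 + 2·4245697 = 16988618.
  From (x_5, y_5) = (229188987, 16988618): x_6 = 27·229188987 + 182·2·16988618 = 12371959601; y_6 = 27·16988618 + 2·229188987 = 917070660.
  From (x_6, y_6) = (12371959601, 917070660): x_7 = 27·12371959601 + 182·2·917070660 = 667856629467; y_7 = 27·917070660 + 2·12371959601 = 49504827022.
Step 3: Verify x_7² - 182·y_7² = 446032477523021732704089 - 446032477523021732704088 = 1 (should be 1). ✓

(x_1, y_1) = (27, 2); (x_7, y_7) = (667856629467, 49504827022).


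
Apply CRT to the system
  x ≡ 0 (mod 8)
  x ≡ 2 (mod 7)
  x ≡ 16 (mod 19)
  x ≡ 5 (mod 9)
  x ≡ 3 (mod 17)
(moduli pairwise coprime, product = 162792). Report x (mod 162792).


Product of moduli M = 8 · 7 · 19 · 9 · 17 = 162792.
Merge one congruence at a time:
  Start: x ≡ 0 (mod 8).
  Combine with x ≡ 2 (mod 7); new modulus lcm = 56.
    Write x = 0 + 8·t and substitute into x ≡ 2 (mod 7): 8·t ≡ 2 − 0 = 2 (mod 7).
    Reduce coefficients mod 7: 1·t ≡ 2 (mod 7).
    So t ≡ 2 (mod 7).
    Then x = 0 + 8·2 = 16, valid modulo lcm(8, 7) = 56: x ≡ 16 (mod 56).
  Combine with x ≡ 16 (mod 19); new modulus lcm = 1064.
    Write x = 16 + 56·t and substitute into x ≡ 16 (mod 19): 56·t ≡ 16 − 16 = 0 (mod 19).
    Reduce coefficients mod 19: 18·t ≡ 0 (mod 19).
    The inverse of 18 mod 19 is 18 (since 18·18 = 324 = 17·19 + 1), so t ≡ 18·0 = 0 ≡ 0 (mod 19).
    Then x = 16 + 56·0 = 16, valid modulo lcm(56, 19) = 1064: x ≡ 16 (mod 1064).
  Combine with x ≡ 5 (mod 9); new modulus lcm = 9576.
    Write x = 16 + 1064·t and substitute into x ≡ 5 (mod 9): 1064·t ≡ 5 − 16 = -11 (mod 9).
    Reduce coefficients mod 9: 2·t ≡ 7 (mod 9).
    The inverse of 2 mod 9 is 5 (since 2·5 = 10 = 1·9 + 1), so t ≡ 5·7 = 35 ≡ 8 (mod 9).
    Then x = 16 + 1064·8 = 8528, valid modulo lcm(1064, 9) = 9576: x ≡ 8528 (mod 9576).
  Combine with x ≡ 3 (mod 17); new modulus lcm = 162792.
    Write x = 8528 + 9576·t and substitute into x ≡ 3 (mod 17): 9576·t ≡ 3 − 8528 = -8525 (mod 17).
    Reduce coefficients mod 17: 5·t ≡ 9 (mod 17).
    The inverse of 5 mod 17 is 7 (since 5·7 = 35 = 2·17 + 1), so t ≡ 7·9 = 63 ≡ 12 (mod 17).
    Then x = 8528 + 9576·12 = 123440, valid modulo lcm(9576, 17) = 162792: x ≡ 123440 (mod 162792).
Verify against each original: 123440 mod 8 = 0, 123440 mod 7 = 2, 123440 mod 19 = 16, 123440 mod 9 = 5, 123440 mod 17 = 3.

x ≡ 123440 (mod 162792).


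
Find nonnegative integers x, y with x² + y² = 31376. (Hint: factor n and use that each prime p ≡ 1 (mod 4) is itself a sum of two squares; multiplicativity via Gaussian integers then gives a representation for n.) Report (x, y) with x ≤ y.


Step 1: Factor n = 31376 = 2^4 · 37 · 53.
Step 2: Check the mod-4 condition on each prime factor: 2 = 2 (special); 37 ≡ 1 (mod 4), exponent 1; 53 ≡ 1 (mod 4), exponent 1.
All primes ≡ 3 (mod 4) appear to even exponent (or don't appear), so by the two-squares theorem n IS expressible as a sum of two squares.
Step 3: Build a representation. Group n = k² · m with k = 4 and m = 37 · 53 = 1961 (a product of primes ≡ 1 (mod 4)); a representation of m scales to one of n via (k·x)² + (k·y)² = k²(x² + y²). Each prime p ≡ 1 (mod 4) is itself a sum of two squares; find a² by testing p − a² for a perfect square:
  37: 37 − 1² = 36 = 6² ⇒ 37 = 1² + 6².
  53: 53 − 1² = 52, 53 − 2² = 49 = 7² ⇒ 53 = 2² + 7².
  Combine using the Brahmagupta–Fibonacci identity (a² + b²)(c² + d²) = (ac − bd)² + (ad + bc)² = (ac + bd)² + (ad − bc)²:
  37 · 53 = 1961: from (1² + 6²)(2² + 7²), take (1·2 − 6·7, 1·7 + 6·2) = (2 − 42, 7 + 12) = (-40, 19); dropping signs (only squares matter) gives (40, 19); check 40² + 19² = 1600 + 361 = 1961 ✓.
  Scale by k = 4: (4·40, 4·19) = (160, 76).
Step 4: Order so x ≤ y and verify: 76² + 160² = 5776 + 25600 = 31376 = n. ✓

n = 31376 = 76² + 160² (one valid representation with x ≤ y).


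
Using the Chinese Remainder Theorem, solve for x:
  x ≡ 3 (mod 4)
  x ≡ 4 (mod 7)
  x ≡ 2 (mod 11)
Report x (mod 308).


Moduli 4, 7, 11 are pairwise coprime; by CRT there is a unique solution modulo M = 4 · 7 · 11 = 308.
Solve pairwise, accumulating the modulus:
  Start with x ≡ 3 (mod 4).
  Combine with x ≡ 4 (mod 7): since gcd(4, 7) = 1, we get a unique residue mod 28.
    Write x = 3 + 4·t and substitute into x ≡ 4 (mod 7): 4·t ≡ 4 − 3 = 1 (mod 7).
    The inverse of 4 mod 7 is 2 (since 4·2 = 8 = 1·7 + 1), so t ≡ 2·1 = 2 ≡ 2 (mod 7).
    Then x = 3 + 4·2 = 11, valid modulo lcm(4, 7) = 28: x ≡ 11 (mod 28).
  Combine with x ≡ 2 (mod 11): since gcd(28, 11) = 1, we get a unique residue mod 308.
    Write x = 11 + 28·t and substitute into x ≡ 2 (mod 11): 28·t ≡ 2 − 11 = -9 (mod 11).
    Reduce coefficients mod 11: 6·t ≡ 2 (mod 11).
    The inverse of 6 mod 11 is 2 (since 6·2 = 12 = 1·11 + 1), so t ≡ 2·2 = 4 ≡ 4 (mod 11).
    Then x = 11 + 28·4 = 123, valid modulo lcm(28, 11) = 308: x ≡ 123 (mod 308).
Verify: 123 mod 4 = 3 ✓, 123 mod 7 = 4 ✓, 123 mod 11 = 2 ✓.

x ≡ 123 (mod 308).


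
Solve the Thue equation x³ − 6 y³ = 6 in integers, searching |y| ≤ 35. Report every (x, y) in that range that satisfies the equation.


The equation is x³ - 6y³ = 6. For fixed y, x³ = 6·y³ + 6, so a solution requires the RHS to be a perfect cube.
Strategy: iterate y from -35 to 35, compute RHS = 6·y³ + 6, and check whether it is a (positive or negative) perfect cube.
Check small values of y:
  y = 0: RHS = 6 is not a perfect cube.
  y = 1: RHS = 12 is not a perfect cube.
  y = -1: RHS = 0 = (0)³ ⇒ x = 0 works.
  y = 2: RHS = 54 is not a perfect cube.
  y = -2: RHS = -42 is not a perfect cube.
  y = 3: RHS = 168 is not a perfect cube.
  y = -3: RHS = -156 is not a perfect cube.
Continuing the search up to |y| = 35 finds no further solutions beyond those listed.
Collected solutions: (0, -1).

Solutions (with |y| ≤ 35): (0, -1).


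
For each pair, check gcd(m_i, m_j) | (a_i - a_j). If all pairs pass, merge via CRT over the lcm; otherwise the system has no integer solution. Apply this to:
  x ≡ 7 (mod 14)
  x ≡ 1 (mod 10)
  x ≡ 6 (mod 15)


Moduli 14, 10, 15 are not pairwise coprime, so CRT works modulo lcm(m_i) when all pairwise compatibility conditions hold.
Pairwise compatibility: gcd(m_i, m_j) must divide a_i - a_j for every pair.
Merge one congruence at a time:
  Start: x ≡ 7 (mod 14).
  Combine with x ≡ 1 (mod 10): gcd(14, 10) = 2; 1 - 7 = -6, which IS divisible by 2, so compatible.
    Write x = 7 + 14·t and substitute into x ≡ 1 (mod 10): 14·t ≡ 1 − 7 = -6 (mod 10).
    Divide the congruence (and modulus) by g = 2: 7·t ≡ -3 (mod 5).
    Reduce coefficients mod 5: 2·t ≡ 2 (mod 5).
    The inverse of 2 mod 5 is 3 (since 2·3 = 6 = 1·5 + 1), so t ≡ 3·2 = 6 ≡ 1 (mod 5).
    Then x = 7 + 14·1 = 21, valid modulo lcm(14, 10) = 70: x ≡ 21 (mod 70).
  Combine with x ≡ 6 (mod 15): gcd(70, 15) = 5; 6 - 21 = -15, which IS divisible by 5, so compatible.
    Write x = 21 + 70·t and substitute into x ≡ 6 (mod 15): 70·t ≡ 6 − 21 = -15 (mod 15).
    Divide the congruence (and modulus) by g = 5: 14·t ≡ -3 (mod 3).
    Reduce coefficients mod 3: 2·t ≡ 0 (mod 3).
    The inverse of 2 mod 3 is 2 (since 2·2 = 4 = 1·3 + 1), so t ≡ 2·0 = 0 ≡ 0 (mod 3).
    Then x = 21 + 70·0 = 21, valid modulo lcm(70, 15) = 210: x ≡ 21 (mod 210).
Verify: 21 mod 14 = 7, 21 mod 10 = 1, 21 mod 15 = 6.

x ≡ 21 (mod 210).


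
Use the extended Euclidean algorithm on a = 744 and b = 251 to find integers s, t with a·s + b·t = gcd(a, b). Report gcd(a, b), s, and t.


Euclidean algorithm on (744, 251) — divide until remainder is 0:
  744 = 2 · 251 + 242
  251 = 1 · 242 + 9
  242 = 26 · 9 + 8
  9 = 1 · 8 + 1
  8 = 8 · 1 + 0
gcd(744, 251) = 1.
Track Bezout coefficients alongside the remainders: start with r₀ = 744 = a·1 + b·0 (s = 1, t = 0) and r₁ = 251 = a·0 + b·1 (s = 0, t = 1); each new remainder r_{k+1} = r_{k-1} − q_k·r_k inherits s_{k+1} = s_{k-1} − q_k·s_k, t_{k+1} = t_{k-1} − q_k·t_k, so r_k = a·s_k + b·t_k at every step:
  q = 2: r = 242, s = 1 − 2·0 = 1, t = 0 − 2·1 = -2  (check: 744·1 + 251·(-2) = 242)
  q = 1: r = 9, s = 0 − 1·1 = -1, t = 1 − 1·(-2) = 3  (check: 744·(-1) + 251·3 = 9)
  q = 26: r = 8, s = 1 − 26·(-1) = 27, t = -2 − 26·3 = -80  (check: 744·27 + 251·(-80) = 8)
  q = 1: r = 1, s = -1 − 1·27 = -28, t = 3 − 1·(-80) = 83  (check: 744·(-28) + 251·83 = 1)
The row with r = 1 (the gcd) gives the Bezout coefficients s = -28, t = 83.
Result: 744 · (-28) + 251 · (83) = 1.

gcd(744, 251) = 1; s = -28, t = 83 (check: 744·(-28) + 251·83 = 1).


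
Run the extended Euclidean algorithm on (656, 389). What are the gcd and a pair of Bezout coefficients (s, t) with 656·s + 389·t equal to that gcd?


Euclidean algorithm on (656, 389) — divide until remainder is 0:
  656 = 1 · 389 + 267
  389 = 1 · 267 + 122
  267 = 2 · 122 + 23
  122 = 5 · 23 + 7
  23 = 3 · 7 + 2
  7 = 3 · 2 + 1
  2 = 2 · 1 + 0
gcd(656, 389) = 1.
Track Bezout coefficients alongside the remainders: start with r₀ = 656 = a·1 + b·0 (s = 1, t = 0) and r₁ = 389 = a·0 + b·1 (s = 0, t = 1); each new remainder r_{k+1} = r_{k-1} − q_k·r_k inherits s_{k+1} = s_{k-1} − q_k·s_k, t_{k+1} = t_{k-1} − q_k·t_k, so r_k = a·s_k + b·t_k at every step:
  q = 1: r = 267, s = 1 − 1·0 = 1, t = 0 − 1·1 = -1  (check: 656·1 + 389·(-1) = 267)
  q = 1: r = 122, s = 0 − 1·1 = -1, t = 1 − 1·(-1) = 2  (check: 656·(-1) + 389·2 = 122)
  q = 2: r = 23, s = 1 − 2·(-1) = 3, t = -1 − 2·2 = -5  (check: 656·3 + 389·(-5) = 23)
  q = 5: r = 7, s = -1 − 5·3 = -16, t = 2 − 5·(-5) = 27  (check: 656·(-16) + 389·27 = 7)
  q = 3: r = 2, s = 3 − 3·(-16) = 51, t = -5 − 3·27 = -86  (check: 656·51 + 389·(-86) = 2)
  q = 3: r = 1, s = -16 − 3·51 = -169, t = 27 − 3·(-86) = 285  (check: 656·(-169) + 389·285 = 1)
The row with r = 1 (the gcd) gives the Bezout coefficients s = -169, t = 285.
Result: 656 · (-169) + 389 · (285) = 1.

gcd(656, 389) = 1; s = -169, t = 285 (check: 656·(-169) + 389·285 = 1).


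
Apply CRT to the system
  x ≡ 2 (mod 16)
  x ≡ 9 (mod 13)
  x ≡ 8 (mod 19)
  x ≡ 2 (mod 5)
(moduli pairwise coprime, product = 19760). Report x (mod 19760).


Product of moduli M = 16 · 13 · 19 · 5 = 19760.
Merge one congruence at a time:
  Start: x ≡ 2 (mod 16).
  Combine with x ≡ 9 (mod 13); new modulus lcm = 208.
    Write x = 2 + 16·t and substitute into x ≡ 9 (mod 13): 16·t ≡ 9 − 2 = 7 (mod 13).
    Reduce coefficients mod 13: 3·t ≡ 7 (mod 13).
    The inverse of 3 mod 13 is 9 (since 3·9 = 27 = 2·13 + 1), so t ≡ 9·7 = 63 ≡ 11 (mod 13).
    Then x = 2 + 16·11 = 178, valid modulo lcm(16, 13) = 208: x ≡ 178 (mod 208).
  Combine with x ≡ 8 (mod 19); new modulus lcm = 3952.
    Write x = 178 + 208·t and substitute into x ≡ 8 (mod 19): 208·t ≡ 8 − 178 = -170 (mod 19).
    Reduce coefficients mod 19: 18·t ≡ 1 (mod 19).
    The inverse of 18 mod 19 is 18 (since 18·18 = 324 = 17·19 + 1), so t ≡ 18·1 = 18 ≡ 18 (mod 19).
    Then x = 178 + 208·18 = 3922, valid modulo lcm(208, 19) = 3952: x ≡ 3922 (mod 3952).
  Combine with x ≡ 2 (mod 5); new modulus lcm = 19760.
    Write x = 3922 + 3952·t and substitute into x ≡ 2 (mod 5): 3952·t ≡ 2 − 3922 = -3920 (mod 5).
    Reduce coefficients mod 5: 2·t ≡ 0 (mod 5).
    The inverse of 2 mod 5 is 3 (since 2·3 = 6 = 1·5 + 1), so t ≡ 3·0 = 0 ≡ 0 (mod 5).
    Then x = 3922 + 3952·0 = 3922, valid modulo lcm(3952, 5) = 19760: x ≡ 3922 (mod 19760).
Verify against each original: 3922 mod 16 = 2, 3922 mod 13 = 9, 3922 mod 19 = 8, 3922 mod 5 = 2.

x ≡ 3922 (mod 19760).


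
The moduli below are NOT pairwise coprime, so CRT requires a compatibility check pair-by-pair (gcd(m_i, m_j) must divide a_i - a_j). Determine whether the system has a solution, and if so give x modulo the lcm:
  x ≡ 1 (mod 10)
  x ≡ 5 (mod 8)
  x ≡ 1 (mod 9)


Moduli 10, 8, 9 are not pairwise coprime, so CRT works modulo lcm(m_i) when all pairwise compatibility conditions hold.
Pairwise compatibility: gcd(m_i, m_j) must divide a_i - a_j for every pair.
Merge one congruence at a time:
  Start: x ≡ 1 (mod 10).
  Combine with x ≡ 5 (mod 8): gcd(10, 8) = 2; 5 - 1 = 4, which IS divisible by 2, so compatible.
    Write x = 1 + 10·t and substitute into x ≡ 5 (mod 8): 10·t ≡ 5 − 1 = 4 (mod 8).
    Divide the congruence (and modulus) by g = 2: 5·t ≡ 2 (mod 4).
    Reduce coefficients mod 4: 1·t ≡ 2 (mod 4).
    So t ≡ 2 (mod 4).
    Then x = 1 + 10·2 = 21, valid modulo lcm(10, 8) = 40: x ≡ 21 (mod 40).
  Combine with x ≡ 1 (mod 9): gcd(40, 9) = 1; 1 - 21 = -20, which IS divisible by 1, so compatible.
    Write x = 21 + 40·t and substitute into x ≡ 1 (mod 9): 40·t ≡ 1 − 21 = -20 (mod 9).
    Reduce coefficients mod 9: 4·t ≡ 7 (mod 9).
    The inverse of 4 mod 9 is 7 (since 4·7 = 28 = 3·9 + 1), so t ≡ 7·7 = 49 ≡ 4 (mod 9).
    Then x = 21 + 40·4 = 181, valid modulo lcm(40, 9) = 360: x ≡ 181 (mod 360).
Verify: 181 mod 10 = 1, 181 mod 8 = 5, 181 mod 9 = 1.

x ≡ 181 (mod 360).


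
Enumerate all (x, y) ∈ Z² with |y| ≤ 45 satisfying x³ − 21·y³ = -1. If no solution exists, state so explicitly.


The equation is x³ - 21y³ = -1. For fixed y, x³ = 21·y³ − 1, so a solution requires the RHS to be a perfect cube.
Strategy: iterate y from -45 to 45, compute RHS = 21·y³ − 1, and check whether it is a (positive or negative) perfect cube.
Check small values of y:
  y = 0: RHS = -1 = (-1)³ ⇒ x = -1 works.
  y = 1: RHS = 20 is not a perfect cube.
  y = -1: RHS = -22 is not a perfect cube.
  y = 2: RHS = 167 is not a perfect cube.
  y = -2: RHS = -169 is not a perfect cube.
  y = 3: RHS = 566 is not a perfect cube.
  y = -3: RHS = -568 is not a perfect cube.
Continuing the search up to |y| = 45 finds no further solutions beyond those listed.
Collected solutions: (-1, 0).

Solutions (with |y| ≤ 45): (-1, 0).


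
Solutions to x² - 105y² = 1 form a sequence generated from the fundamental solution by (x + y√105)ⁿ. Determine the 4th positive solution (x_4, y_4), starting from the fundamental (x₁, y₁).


Step 1: Find the fundamental solution (x₁, y₁) of x² - 105y² = 1.
  Expand √105 as a continued fraction. a₀ = ⌊√105⌋ = 10; iterate m_{k+1} = d_k·a_k − m_k, d_{k+1} = (105 − m_{k+1}²)/d_k, a_{k+1} = ⌊(a₀ + m_{k+1})/d_{k+1}⌋ (starting m₀ = 0, d₀ = 1), with convergents p_k = a_k·p_{k-1} + p_{k-2}, q_k = a_k·q_{k-1} + q_{k-2} (p₋₁ = 1, q₋₁ = 0):
  k = 0: a₀ = 10; p₀/q₀ = 10/1; p₀² − 105·q₀² = 100 − 105 = -5.
  k = 1: m = 10, d = 5, a = ⌊(10 + 10)/5⌋ = 4; p/q = (4·10 + 1)/(4·1 + 0) = 41/4; p² − 105·q² = 1681 − 1680 = 1.
  The first convergent with p² − 105·q² = 1 gives the fundamental solution (x₁, y₁) = (41, 4).
Step 2: Apply the recurrence (x_{n+1}, y_{n+1}) = (x₁x_n + 105y₁y_n, x₁y_n + y₁x_n) repeatedly.
  From (x_1, y_1) = (41, 4): x_2 = 41·41 + 105·4·4 = 3361; y_2 = 41·4 + 4·41 = 328.
  From (x_2, y_2) = (3361, 328): x_3 = 41·3361 + 105·4·328 = 275561; y_3 = 41·328 + 4·3361 = 26892.
  From (x_3, y_3) = (275561, 26892): x_4 = 41·275561 + 105·4·26892 = 22592641; y_4 = 41·26892 + 4·275561 = 2204816.
Step 3: Verify x_4² - 105·y_4² = 510427427354881 - 510427427354880 = 1 (should be 1). ✓

(x_1, y_1) = (41, 4); (x_4, y_4) = (22592641, 2204816).


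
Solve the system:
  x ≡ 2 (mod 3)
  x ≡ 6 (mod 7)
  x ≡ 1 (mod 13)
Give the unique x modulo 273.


Moduli 3, 7, 13 are pairwise coprime; by CRT there is a unique solution modulo M = 3 · 7 · 13 = 273.
Solve pairwise, accumulating the modulus:
  Start with x ≡ 2 (mod 3).
  Combine with x ≡ 6 (mod 7): since gcd(3, 7) = 1, we get a unique residue mod 21.
    Write x = 2 + 3·t and substitute into x ≡ 6 (mod 7): 3·t ≡ 6 − 2 = 4 (mod 7).
    The inverse of 3 mod 7 is 5 (since 3·5 = 15 = 2·7 + 1), so t ≡ 5·4 = 20 ≡ 6 (mod 7).
    Then x = 2 + 3·6 = 20, valid modulo lcm(3, 7) = 21: x ≡ 20 (mod 21).
  Combine with x ≡ 1 (mod 13): since gcd(21, 13) = 1, we get a unique residue mod 273.
    Write x = 20 + 21·t and substitute into x ≡ 1 (mod 13): 21·t ≡ 1 − 20 = -19 (mod 13).
    Reduce coefficients mod 13: 8·t ≡ 7 (mod 13).
    The inverse of 8 mod 13 is 5 (since 8·5 = 40 = 3·13 + 1), so t ≡ 5·7 = 35 ≡ 9 (mod 13).
    Then x = 20 + 21·9 = 209, valid modulo lcm(21, 13) = 273: x ≡ 209 (mod 273).
Verify: 209 mod 3 = 2 ✓, 209 mod 7 = 6 ✓, 209 mod 13 = 1 ✓.

x ≡ 209 (mod 273).


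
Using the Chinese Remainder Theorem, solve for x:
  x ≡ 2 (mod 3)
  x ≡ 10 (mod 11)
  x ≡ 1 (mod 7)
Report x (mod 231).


Moduli 3, 11, 7 are pairwise coprime; by CRT there is a unique solution modulo M = 3 · 11 · 7 = 231.
Solve pairwise, accumulating the modulus:
  Start with x ≡ 2 (mod 3).
  Combine with x ≡ 10 (mod 11): since gcd(3, 11) = 1, we get a unique residue mod 33.
    Write x = 2 + 3·t and substitute into x ≡ 10 (mod 11): 3·t ≡ 10 − 2 = 8 (mod 11).
    The inverse of 3 mod 11 is 4 (since 3·4 = 12 = 1·11 + 1), so t ≡ 4·8 = 32 ≡ 10 (mod 11).
    Then x = 2 + 3·10 = 32, valid modulo lcm(3, 11) = 33: x ≡ 32 (mod 33).
  Combine with x ≡ 1 (mod 7): since gcd(33, 7) = 1, we get a unique residue mod 231.
    Write x = 32 + 33·t and substitute into x ≡ 1 (mod 7): 33·t ≡ 1 − 32 = -31 (mod 7).
    Reduce coefficients mod 7: 5·t ≡ 4 (mod 7).
    The inverse of 5 mod 7 is 3 (since 5·3 = 15 = 2·7 + 1), so t ≡ 3·4 = 12 ≡ 5 (mod 7).
    Then x = 32 + 33·5 = 197, valid modulo lcm(33, 7) = 231: x ≡ 197 (mod 231).
Verify: 197 mod 3 = 2 ✓, 197 mod 11 = 10 ✓, 197 mod 7 = 1 ✓.

x ≡ 197 (mod 231).


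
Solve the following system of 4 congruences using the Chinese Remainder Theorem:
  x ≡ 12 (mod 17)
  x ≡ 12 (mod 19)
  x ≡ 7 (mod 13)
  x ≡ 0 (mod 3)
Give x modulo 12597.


Product of moduli M = 17 · 19 · 13 · 3 = 12597.
Merge one congruence at a time:
  Start: x ≡ 12 (mod 17).
  Combine with x ≡ 12 (mod 19); new modulus lcm = 323.
    Write x = 12 + 17·t and substitute into x ≡ 12 (mod 19): 17·t ≡ 12 − 12 = 0 (mod 19).
    The inverse of 17 mod 19 is 9 (since 17·9 = 153 = 8·19 + 1), so t ≡ 9·0 = 0 ≡ 0 (mod 19).
    Then x = 12 + 17·0 = 12, valid modulo lcm(17, 19) = 323: x ≡ 12 (mod 323).
  Combine with x ≡ 7 (mod 13); new modulus lcm = 4199.
    Write x = 12 + 323·t and substitute into x ≡ 7 (mod 13): 323·t ≡ 7 − 12 = -5 (mod 13).
    Reduce coefficients mod 13: 11·t ≡ 8 (mod 13).
    The inverse of 11 mod 13 is 6 (since 11·6 = 66 = 5·13 + 1), so t ≡ 6·8 = 48 ≡ 9 (mod 13).
    Then x = 12 + 323·9 = 2919, valid modulo lcm(323, 13) = 4199: x ≡ 2919 (mod 4199).
  Combine with x ≡ 0 (mod 3); new modulus lcm = 12597.
    Write x = 2919 + 4199·t and substitute into x ≡ 0 (mod 3): 4199·t ≡ 0 − 2919 = -2919 (mod 3).
    Reduce coefficients mod 3: 2·t ≡ 0 (mod 3).
    The inverse of 2 mod 3 is 2 (since 2·2 = 4 = 1·3 + 1), so t ≡ 2·0 = 0 ≡ 0 (mod 3).
    Then x = 2919 + 4199·0 = 2919, valid modulo lcm(4199, 3) = 12597: x ≡ 2919 (mod 12597).
Verify against each original: 2919 mod 17 = 12, 2919 mod 19 = 12, 2919 mod 13 = 7, 2919 mod 3 = 0.

x ≡ 2919 (mod 12597).


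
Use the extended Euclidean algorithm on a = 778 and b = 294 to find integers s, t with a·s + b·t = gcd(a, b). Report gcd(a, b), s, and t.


Euclidean algorithm on (778, 294) — divide until remainder is 0:
  778 = 2 · 294 + 190
  294 = 1 · 190 + 104
  190 = 1 · 104 + 86
  104 = 1 · 86 + 18
  86 = 4 · 18 + 14
  18 = 1 · 14 + 4
  14 = 3 · 4 + 2
  4 = 2 · 2 + 0
gcd(778, 294) = 2.
Track Bezout coefficients alongside the remainders: start with r₀ = 778 = a·1 + b·0 (s = 1, t = 0) and r₁ = 294 = a·0 + b·1 (s = 0, t = 1); each new remainder r_{k+1} = r_{k-1} − q_k·r_k inherits s_{k+1} = s_{k-1} − q_k·s_k, t_{k+1} = t_{k-1} − q_k·t_k, so r_k = a·s_k + b·t_k at every step:
  q = 2: r = 190, s = 1 − 2·0 = 1, t = 0 − 2·1 = -2  (check: 778·1 + 294·(-2) = 190)
  q = 1: r = 104, s = 0 − 1·1 = -1, t = 1 − 1·(-2) = 3  (check: 778·(-1) + 294·3 = 104)
  q = 1: r = 86, s = 1 − 1·(-1) = 2, t = -2 − 1·3 = -5  (check: 778·2 + 294·(-5) = 86)
  q = 1: r = 18, s = -1 − 1·2 = -3, t = 3 − 1·(-5) = 8  (check: 778·(-3) + 294·8 = 18)
  q = 4: r = 14, s = 2 − 4·(-3) = 14, t = -5 − 4·8 = -37  (check: 778·14 + 294·(-37) = 14)
  q = 1: r = 4, s = -3 − 1·14 = -17, t = 8 − 1·(-37) = 45  (check: 778·(-17) + 294·45 = 4)
  q = 3: r = 2, s = 14 − 3·(-17) = 65, t = -37 − 3·45 = -172  (check: 778·65 + 294·(-172) = 2)
The row with r = 2 (the gcd) gives the Bezout coefficients s = 65, t = -172.
Result: 778 · (65) + 294 · (-172) = 2.

gcd(778, 294) = 2; s = 65, t = -172 (check: 778·65 + 294·(-172) = 2).
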